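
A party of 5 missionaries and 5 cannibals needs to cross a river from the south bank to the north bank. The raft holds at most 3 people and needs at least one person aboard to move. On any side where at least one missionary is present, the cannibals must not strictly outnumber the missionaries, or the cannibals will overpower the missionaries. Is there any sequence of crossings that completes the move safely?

1. 2 cannibals → the north bank.  (the south bank: 5M 3C; the north bank: 0M 2C)
2. 1 cannibal ← the south bank.  (the south bank: 5M 4C; the north bank: 0M 1C)
3. 3 cannibals → the north bank.  (the south bank: 5M 1C; the north bank: 0M 4C)
4. 1 cannibal ← the south bank.  (the south bank: 5M 2C; the north bank: 0M 3C)
5. 3 missionaries → the north bank.  (the south bank: 2M 2C; the north bank: 3M 3C)
6. 1 missionary and 1 cannibal ← the south bank.  (the south bank: 3M 3C; the north bank: 2M 2C)
7. 3 missionaries → the north bank.  (the south bank: 0M 3C; the north bank: 5M 2C)
8. 1 cannibal ← the south bank.  (the south bank: 0M 4C; the north bank: 5M 1C)
9. 2 cannibals → the north bank.  (the south bank: 0M 2C; the north bank: 5M 3C)
10. 1 cannibal ← the south bank.  (the south bank: 0M 3C; the north bank: 5M 2C)
11. 3 cannibals → the north bank.  (the south bank: 0M 0C; the north bank: 5M 5C)

Yes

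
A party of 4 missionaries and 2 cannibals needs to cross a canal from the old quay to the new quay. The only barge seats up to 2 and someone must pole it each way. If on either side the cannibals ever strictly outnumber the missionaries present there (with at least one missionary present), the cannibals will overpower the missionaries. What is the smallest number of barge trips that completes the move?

Counting alone: each trip to the new quay takes at most 2 across and each return brings at least 1 back, so after t trips out (and t−1 returns) at most 2t − (t−1) of the 6 are across; that first reaches 6 at t = 5, so at least 9 crossings are needed.
The plan below uses exactly 9 crossings, so it is optimal:
1. 2 cannibals → the new quay.  (the old quay: 4M 0C; the new quay: 0M 2C)
2. 1 cannibal ← the old quay.  (the old quay: 4M 1C; the new quay: 0M 1C)
3. 2 missionaries → the new quay.  (the old quay: 2M 1C; the new quay: 2M 1C)
4. 1 cannibal ← the old quay.  (the old quay: 2M 2C; the new quay: 2M 0C)
5. 2 cannibals → the new quay.  (the old quay: 2M 0C; the new quay: 2M 2C)
6. 1 cannibal ← the old quay.  (the old quay: 2M 1C; the new quay: 2M 1C)
7. 1 missionary and 1 cannibal → the new quay.  (the old quay: 1M 0C; the new quay: 3M 2C)
8. 1 cannibal ← the old quay.  (the old quay: 1M 1C; the new quay: 3M 1C)
9. 1 missionary and 1 cannibal → the new quay.  (the old quay: 0M 0C; the new quay: 4M 2C)

9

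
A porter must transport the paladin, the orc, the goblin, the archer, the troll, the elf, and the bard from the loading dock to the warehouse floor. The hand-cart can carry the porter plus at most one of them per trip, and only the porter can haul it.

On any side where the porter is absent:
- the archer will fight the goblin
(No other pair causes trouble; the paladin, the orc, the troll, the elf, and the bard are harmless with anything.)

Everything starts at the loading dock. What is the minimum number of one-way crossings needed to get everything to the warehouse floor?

Counting alone: the porter can take at most 1 across per trip to the warehouse floor, so moving all 7 needs at least 7 loaded trips out, with a return between consecutive ones — at least 13 crossings.
The plan below uses exactly 13 crossings, so it is optimal:
1. Porter goes to the warehouse floor with the goblin.  [the loading dock: the archer, the bard, the elf, the orc, the paladin, the troll | the warehouse floor: the goblin]
2. Porter goes back to the loading dock alone.  [the loading dock: the archer, the bard, the elf, the orc, the paladin, the troll | the warehouse floor: the goblin]
3. Porter goes to the warehouse floor with the paladin.  [the loading dock: the archer, the bard, the elf, the orc, the troll | the warehouse floor: the goblin, the paladin]
4. Porter goes back to the loading dock alone.  [the loading dock: the archer, the bard, the elf, the orc, the troll | the warehouse floor: the goblin, the paladin]
5. Porter goes to the warehouse floor with the orc.  [the loading dock: the archer, the bard, the elf, the troll | the warehouse floor: the goblin, the orc, the paladin]
6. Porter goes back to the loading dock alone.  [the loading dock: the archer, the bard, the elf, the troll | the warehouse floor: the goblin, the orc, the paladin]
7. Porter goes to the warehouse floor with the troll.  [the loading dock: the archer, the bard, the elf | the warehouse floor: the goblin, the orc, the paladin, the troll]
8. Porter goes back to the loading dock alone.  [the loading dock: the archer, the bard, the elf | the warehouse floor: the goblin, the orc, the paladin, the troll]
9. Porter goes to the warehouse floor with the elf.  [the loading dock: the archer, the bard | the warehouse floor: the elf, the goblin, the orc, the paladin, the troll]
10. Porter goes back to the loading dock alone.  [the loading dock: the archer, the bard | the warehouse floor: the elf, the goblin, the orc, the paladin, the troll]
11. Porter goes to the warehouse floor with the bard.  [the loading dock: the archer | the warehouse floor: the bard, the elf, the goblin, the orc, the paladin, the troll]
12. Porter goes back to the loading dock alone.  [the loading dock: the archer | the warehouse floor: the bard, the elf, the goblin, the orc, the paladin, the troll]
13. Porter goes to the warehouse floor with the archer.  [the loading dock: — | the warehouse floor: the archer, the bard, the elf, the goblin, the orc, the paladin, the troll]

13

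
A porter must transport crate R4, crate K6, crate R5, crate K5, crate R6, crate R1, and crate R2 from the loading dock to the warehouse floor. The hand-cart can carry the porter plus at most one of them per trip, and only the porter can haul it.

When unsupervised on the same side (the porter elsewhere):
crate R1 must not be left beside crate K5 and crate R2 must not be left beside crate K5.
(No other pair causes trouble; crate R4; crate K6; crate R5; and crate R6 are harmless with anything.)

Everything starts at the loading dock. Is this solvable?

1. Porter goes to the warehouse floor with crate K5.  [the loading dock: crate K6, crate R1, crate R2, crate R4, crate R5, crate R6 | the warehouse floor: crate K5]
2. Porter goes back to the loading dock alone.  [the loading dock: crate K6, crate R1, crate R2, crate R4, crate R5, crate R6 | the warehouse floor: crate K5]
3. Porter goes to the warehouse floor with crate R4.  [the loading dock: crate K6, crate R1, crate R2, crate R5, crate R6 | the warehouse floor: crate K5, crate R4]
4. Porter goes back to the loading dock alone.  [the loading dock: crate K6, crate R1, crate R2, crate R5, crate R6 | the warehouse floor: crate K5, crate R4]
5. Porter goes to the warehouse floor with crate K6.  [the loading dock: crate R1, crate R2, crate R5, crate R6 | the warehouse floor: crate K5, crate K6, crate R4]
6. Porter goes back to the loading dock alone.  [the loading dock: crate R1, crate R2, crate R5, crate R6 | the warehouse floor: crate K5, crate K6, crate R4]
7. Porter goes to the warehouse floor with crate R5.  [the loading dock: crate R1, crate R2, crate R6 | the warehouse floor: crate K5, crate K6, crate R4, crate R5]
8. Porter goes back to the loading dock alone.  [the loading dock: crate R1, crate R2, crate R6 | the warehouse floor: crate K5, crate K6, crate R4, crate R5]
9. Porter goes to the warehouse floor with crate R6.  [the loading dock: crate R1, crate R2 | the warehouse floor: crate K5, crate K6, crate R4, crate R5, crate R6]
10. Porter goes back to the loading dock alone.  [the loading dock: crate R1, crate R2 | the warehouse floor: crate K5, crate K6, crate R4, crate R5, crate R6]
11. Porter goes to the warehouse floor with crate R1.  [the loading dock: crate R2 | the warehouse floor: crate K5, crate K6, crate R1, crate R4, crate R5, crate R6]
12. Porter goes back to the loading dock with crate K5.  [the loading dock: crate K5, crate R2 | the warehouse floor: crate K6, crate R1, crate R4, crate R5, crate R6]
13. Porter goes to the warehouse floor with crate R2.  [the loading dock: crate K5 | the warehouse floor: crate K6, crate R1, crate R2, crate R4, crate R5, crate R6]
14. Porter goes back to the loading dock alone.  [the loading dock: crate K5 | the warehouse floor: crate K6, crate R1, crate R2, crate R4, crate R5, crate R6]
15. Porter goes to the warehouse floor with crate K5.  [the loading dock: — | the warehouse floor: crate K5, crate K6, crate R1, crate R2, crate R4, crate R5, crate R6]

Yes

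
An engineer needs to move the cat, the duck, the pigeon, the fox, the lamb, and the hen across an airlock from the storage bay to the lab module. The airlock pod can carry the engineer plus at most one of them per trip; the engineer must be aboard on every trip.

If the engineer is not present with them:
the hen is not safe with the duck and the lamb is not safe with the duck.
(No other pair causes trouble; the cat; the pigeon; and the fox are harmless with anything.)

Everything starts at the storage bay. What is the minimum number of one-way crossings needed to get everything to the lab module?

13

Counting alone: the engineer can take at most 1 across per trip to the lab module, so moving all 6 needs at least 6 loaded trips out, with a return between consecutive ones — at least 11 crossings.
The safety rule pushes this higher. Following every safe sequence of crossings, the most of the 6 that can be at the lab module as the airlock pod arrives there on crossing 11 is 5 — never all 6.
So no plan with fewer than 13 crossings exists, and this one achieves 13:
1. Engineer goes to the lab module with the duck.  [the storage bay: the cat, the fox, the hen, the lamb, the pigeon | the lab module: the duck]
2. Engineer goes back to the storage bay alone.  [the storage bay: the cat, the fox, the hen, the lamb, the pigeon | the lab module: the duck]
3. Engineer goes to the lab module with the cat.  [the storage bay: the fox, the hen, the lamb, the pigeon | the lab module: the cat, the duck]
4. Engineer goes back to the storage bay alone.  [the storage bay: the fox, the hen, the lamb, the pigeon | the lab module: the cat, the duck]
5. Engineer goes to the lab module with the pigeon.  [the storage bay: the fox, the hen, the lamb | the lab module: the cat, the duck, the pigeon]
6. Engineer goes back to the storage bay alone.  [the storage bay: the fox, the hen, the lamb | the lab module: the cat, the duck, the pigeon]
7. Engineer goes to the lab module with the fox.  [the storage bay: the hen, the lamb | the lab module: the cat, the duck, the fox, the pigeon]
8. Engineer goes back to the storage bay alone.  [the storage bay: the hen, the lamb | the lab module: the cat, the duck, the fox, the pigeon]
9. Engineer goes to the lab module with the lamb.  [the storage bay: the hen | the lab module: the cat, the duck, the fox, the lamb, the pigeon]
10. Engineer goes back to the storage bay with the duck.  [the storage bay: the duck, the hen | the lab module: the cat, the fox, the lamb, the pigeon]
11. Engineer goes to the lab module with the hen.  [the storage bay: the duck | the lab module: the cat, the fox, the hen, the lamb, the pigeon]
12. Engineer goes back to the storage bay alone.  [the storage bay: the duck | the lab module: the cat, the fox, the hen, the lamb, the pigeon]
13. Engineer goes to the lab module with the duck.  [the storage bay: — | the lab module: the cat, the duck, the fox, the hen, the lamb, the pigeon]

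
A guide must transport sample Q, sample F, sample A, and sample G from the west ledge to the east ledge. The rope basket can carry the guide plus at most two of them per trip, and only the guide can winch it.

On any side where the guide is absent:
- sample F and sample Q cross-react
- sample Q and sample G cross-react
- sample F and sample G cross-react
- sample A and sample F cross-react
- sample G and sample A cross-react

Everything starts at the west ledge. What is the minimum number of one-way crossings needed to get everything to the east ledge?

5

Counting alone: the guide can take at most 2 across per trip to the east ledge, so moving all 4 needs at least 2 loaded trips out, with a return between consecutive ones — at least 3 crossings.
The safety rule pushes this higher. Following every safe sequence of crossings, the most of the 4 that can be at the east ledge as the rope basket arrives there on crossing 3 is 3 — never all 4.
So no plan with fewer than 5 crossings exists, and this one achieves 5:
1. Guide goes to the east ledge with sample F and sample G.  [the west ledge: sample A, sample Q | the east ledge: sample F, sample G]
2. Guide goes back to the west ledge with sample F.  [the west ledge: sample A, sample F, sample Q | the east ledge: sample G]
3. Guide goes to the east ledge with sample A and sample Q.  [the west ledge: sample F | the east ledge: sample A, sample G, sample Q]
4. Guide goes back to the west ledge with sample G.  [the west ledge: sample F, sample G | the east ledge: sample A, sample Q]
5. Guide goes to the east ledge with sample F and sample G.  [the west ledge: — | the east ledge: sample A, sample F, sample G, sample Q]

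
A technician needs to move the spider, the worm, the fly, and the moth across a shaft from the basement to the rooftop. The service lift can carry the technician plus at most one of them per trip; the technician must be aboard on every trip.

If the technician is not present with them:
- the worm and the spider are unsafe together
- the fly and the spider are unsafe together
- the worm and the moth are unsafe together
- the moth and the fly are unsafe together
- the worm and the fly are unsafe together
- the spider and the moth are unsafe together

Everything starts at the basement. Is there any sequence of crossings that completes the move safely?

No

Whatever the first load, the items left behind include a forbidden pair without the technician. No opening move is safe, so no plan exists.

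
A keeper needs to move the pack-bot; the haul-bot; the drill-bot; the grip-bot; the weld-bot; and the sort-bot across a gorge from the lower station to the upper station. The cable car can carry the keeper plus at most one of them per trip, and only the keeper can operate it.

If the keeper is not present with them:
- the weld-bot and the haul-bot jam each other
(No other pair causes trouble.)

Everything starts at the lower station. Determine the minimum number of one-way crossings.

11

Counting alone: the keeper can take at most 1 across per trip to the upper station, so moving all 6 needs at least 6 loaded trips out, with a return between consecutive ones — at least 11 crossings.
The plan below uses exactly 11 crossings, so it is optimal:
1. Keeper goes to the upper station with the haul-bot.  [the lower station: the drill-bot, the grip-bot, the pack-bot, the sort-bot, the weld-bot | the upper station: the haul-bot]
2. Keeper goes back to the lower station alone.  [the lower station: the drill-bot, the grip-bot, the pack-bot, the sort-bot, the weld-bot | the upper station: the haul-bot]
3. Keeper goes to the upper station with the pack-bot.  [the lower station: the drill-bot, the grip-bot, the sort-bot, the weld-bot | the upper station: the haul-bot, the pack-bot]
4. Keeper goes back to the lower station alone.  [the lower station: the drill-bot, the grip-bot, the sort-bot, the weld-bot | the upper station: the haul-bot, the pack-bot]
5. Keeper goes to the upper station with the drill-bot.  [the lower station: the grip-bot, the sort-bot, the weld-bot | the upper station: the drill-bot, the haul-bot, the pack-bot]
6. Keeper goes back to the lower station alone.  [the lower station: the grip-bot, the sort-bot, the weld-bot | the upper station: the drill-bot, the haul-bot, the pack-bot]
7. Keeper goes to the upper station with the grip-bot.  [the lower station: the sort-bot, the weld-bot | the upper station: the drill-bot, the grip-bot, the haul-bot, the pack-bot]
8. Keeper goes back to the lower station alone.  [the lower station: the sort-bot, the weld-bot | the upper station: the drill-bot, the grip-bot, the haul-bot, the pack-bot]
9. Keeper goes to the upper station with the sort-bot.  [the lower station: the weld-bot | the upper station: the drill-bot, the grip-bot, the haul-bot, the pack-bot, the sort-bot]
10. Keeper goes back to the lower station alone.  [the lower station: the weld-bot | the upper station: the drill-bot, the grip-bot, the haul-bot, the pack-bot, the sort-bot]
11. Keeper goes to the upper station with the weld-bot.  [the lower station: — | the upper station: the drill-bot, the grip-bot, the haul-bot, the pack-bot, the sort-bot, the weld-bot]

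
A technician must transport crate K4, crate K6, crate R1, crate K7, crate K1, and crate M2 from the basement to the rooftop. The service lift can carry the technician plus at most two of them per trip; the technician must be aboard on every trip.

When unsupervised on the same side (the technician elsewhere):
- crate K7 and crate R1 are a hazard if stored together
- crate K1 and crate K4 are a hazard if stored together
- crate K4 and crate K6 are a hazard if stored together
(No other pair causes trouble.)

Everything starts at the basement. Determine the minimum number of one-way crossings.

7

Counting alone: the technician can take at most 2 across per trip to the rooftop, so moving all 6 needs at least 3 loaded trips out, with a return between consecutive ones — at least 5 crossings.
The safety rule pushes this higher. Following every safe sequence of crossings, the most of the 6 that can be at the rooftop as the service lift arrives there on crossing 5 is 5 — never all 6.
So no plan with fewer than 7 crossings exists, and this one achieves 7:
1. Technician goes to the rooftop with crate K4 and crate R1.  [the basement: crate K1, crate K6, crate K7, crate M2 | the rooftop: crate K4, crate R1]
2. Technician goes back to the basement alone.  [the basement: crate K1, crate K6, crate K7, crate M2 | the rooftop: crate K4, crate R1]
3. Technician goes to the rooftop with crate K6.  [the basement: crate K1, crate K7, crate M2 | the rooftop: crate K4, crate K6, crate R1]
4. Technician goes back to the basement with crate K4.  [the basement: crate K1, crate K4, crate K7, crate M2 | the rooftop: crate K6, crate R1]
5. Technician goes to the rooftop with crate K1 and crate M2.  [the basement: crate K4, crate K7 | the rooftop: crate K1, crate K6, crate M2, crate R1]
6. Technician goes back to the basement alone.  [the basement: crate K4, crate K7 | the rooftop: crate K1, crate K6, crate M2, crate R1]
7. Technician goes to the rooftop with crate K4 and crate K7.  [the basement: — | the rooftop: crate K1, crate K4, crate K6, crate K7, crate M2, crate R1]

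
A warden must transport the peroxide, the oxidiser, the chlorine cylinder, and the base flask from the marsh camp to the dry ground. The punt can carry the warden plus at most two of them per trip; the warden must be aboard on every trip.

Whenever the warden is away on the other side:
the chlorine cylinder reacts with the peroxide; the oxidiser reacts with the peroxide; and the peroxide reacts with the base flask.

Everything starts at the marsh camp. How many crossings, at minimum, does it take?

Counting alone: the warden can take at most 2 across per trip to the dry ground, so moving all 4 needs at least 2 loaded trips out, with a return between consecutive ones — at least 3 crossings.
The safety rule pushes this higher. Following every safe sequence of crossings, the most of the 4 that can be at the dry ground as the punt arrives there on crossing 3 is 3 — never all 4.
So no plan with fewer than 5 crossings exists, and this one achieves 5:
1. Warden goes to the dry ground with the peroxide.
2. Warden goes back to the marsh camp alone.
3. Warden goes to the dry ground with the chlorine cylinder and the oxidiser.
4. Warden goes back to the marsh camp with the peroxide.
5. Warden goes to the dry ground with the base flask and the peroxide.

5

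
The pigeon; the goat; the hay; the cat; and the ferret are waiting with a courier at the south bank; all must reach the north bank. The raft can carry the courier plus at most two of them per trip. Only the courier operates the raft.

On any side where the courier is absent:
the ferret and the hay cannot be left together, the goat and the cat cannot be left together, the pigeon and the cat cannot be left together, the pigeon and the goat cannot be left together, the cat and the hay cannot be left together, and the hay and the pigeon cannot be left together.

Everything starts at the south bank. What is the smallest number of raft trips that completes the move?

impossible

Whatever the first load, the items left behind include a forbidden pair without the courier. No opening move is safe, so no plan exists.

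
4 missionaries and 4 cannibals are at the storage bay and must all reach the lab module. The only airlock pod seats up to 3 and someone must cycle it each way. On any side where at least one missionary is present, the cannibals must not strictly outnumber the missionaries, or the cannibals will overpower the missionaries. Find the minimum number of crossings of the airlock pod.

Counting alone: each trip to the lab module takes at most 3 across and each return brings at least 1 back, so after t trips out (and t−1 returns) at most 3t − (t−1) of the 8 are across; that first reaches 8 at t = 4, so at least 7 crossings are needed.
The safety rule pushes this higher. Following every safe sequence of crossings, the most of the 8 that can be at the lab module as the airlock pod arrives there on crossing 7 is 7 — never all 8.
So no plan with fewer than 9 crossings exists, and this one achieves 9:
1. 2 cannibals → the lab module.  (the storage bay: 4M 2C; the lab module: 0M 2C)
2. 1 cannibal ← the storage bay.  (the storage bay: 4M 3C; the lab module: 0M 1C)
3. 3 cannibals → the lab module.  (the storage bay: 4M 0C; the lab module: 0M 4C)
4. 1 cannibal ← the storage bay.  (the storage bay: 4M 1C; the lab module: 0M 3C)
5. 3 missionaries → the lab module.  (the storage bay: 1M 1C; the lab module: 3M 3C)
6. 1 missionary and 1 cannibal ← the storage bay.  (the storage bay: 2M 2C; the lab module: 2M 2C)
7. 2 missionaries → the lab module.  (the storage bay: 0M 2C; the lab module: 4M 2C)
8. 1 cannibal ← the storage bay.  (the storage bay: 0M 3C; the lab module: 4M 1C)
9. 3 cannibals → the lab module.  (the storage bay: 0M 0C; the lab module: 4M 4C)

9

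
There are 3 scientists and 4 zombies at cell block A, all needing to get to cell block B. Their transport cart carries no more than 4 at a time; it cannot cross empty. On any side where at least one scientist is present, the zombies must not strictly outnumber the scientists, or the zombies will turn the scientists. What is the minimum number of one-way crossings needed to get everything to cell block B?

impossible

The zombies already outnumber the scientists at cell block A before anyone moves, so the starting position itself is disallowed.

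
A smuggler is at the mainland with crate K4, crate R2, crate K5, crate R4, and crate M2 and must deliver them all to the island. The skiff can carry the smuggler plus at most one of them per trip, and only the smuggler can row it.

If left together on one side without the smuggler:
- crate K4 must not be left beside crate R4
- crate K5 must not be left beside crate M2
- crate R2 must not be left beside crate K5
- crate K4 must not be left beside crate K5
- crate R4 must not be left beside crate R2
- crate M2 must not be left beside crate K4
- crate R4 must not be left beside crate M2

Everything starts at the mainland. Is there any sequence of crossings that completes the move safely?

No

Whatever the first load, the items left behind include a forbidden pair without the smuggler. No opening move is safe, so no plan exists.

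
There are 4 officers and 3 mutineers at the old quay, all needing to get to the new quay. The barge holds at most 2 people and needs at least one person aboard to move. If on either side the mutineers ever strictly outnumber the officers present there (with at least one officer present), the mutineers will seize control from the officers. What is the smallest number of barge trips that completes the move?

11

Counting alone: each trip to the new quay takes at most 2 across and each return brings at least 1 back, so after t trips out (and t−1 returns) at most 2t − (t−1) of the 7 are across; that first reaches 7 at t = 6, so at least 11 crossings are needed.
The plan below uses exactly 11 crossings, so it is optimal:
1. 2 mutineers → the new quay.  (the old quay: 4O 1M; the new quay: 0O 2M)
2. 1 mutineer ← the old quay.  (the old quay: 4O 2M; the new quay: 0O 1M)
3. 2 mutineers → the new quay.  (the old quay: 4O 0M; the new quay: 0O 3M)
4. 1 mutineer ← the old quay.  (the old quay: 4O 1M; the new quay: 0O 2M)
5. 2 officers → the new quay.  (the old quay: 2O 1M; the new quay: 2O 2M)
6. 1 mutineer ← the old quay.  (the old quay: 2O 2M; the new quay: 2O 1M)
7. 1 officer and 1 mutineer → the new quay.  (the old quay: 1O 1M; the new quay: 3O 2M)
8. 1 officer ← the old quay.  (the old quay: 2O 1M; the new quay: 2O 2M)
9. 1 officer and 1 mutineer → the new quay.  (the old quay: 1O 0M; the new quay: 3O 3M)
10. 1 mutineer ← the old quay.  (the old quay: 1O 1M; the new quay: 3O 2M)
11. 1 officer and 1 mutineer → the new quay.  (the old quay: 0O 0M; the new quay: 4O 3M)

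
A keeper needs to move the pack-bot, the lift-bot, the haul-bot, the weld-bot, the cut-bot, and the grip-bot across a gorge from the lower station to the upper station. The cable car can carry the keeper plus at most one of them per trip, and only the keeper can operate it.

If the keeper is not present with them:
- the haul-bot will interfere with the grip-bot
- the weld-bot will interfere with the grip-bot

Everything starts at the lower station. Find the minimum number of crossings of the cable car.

Counting alone: the keeper can take at most 1 across per trip to the upper station, so moving all 6 needs at least 6 loaded trips out, with a return between consecutive ones — at least 11 crossings.
The safety rule pushes this higher. Following every safe sequence of crossings, the most of the 6 that can be at the upper station as the cable car arrives there on crossing 11 is 5 — never all 6.
So no plan with fewer than 13 crossings exists, and this one achieves 13:
1. Keeper goes to the upper station with the grip-bot.  [the lower station: the cut-bot, the haul-bot, the lift-bot, the pack-bot, the weld-bot | the upper station: the grip-bot]
2. Keeper goes back to the lower station alone.  [the lower station: the cut-bot, the haul-bot, the lift-bot, the pack-bot, the weld-bot | the upper station: the grip-bot]
3. Keeper goes to the upper station with the pack-bot.  [the lower station: the cut-bot, the haul-bot, the lift-bot, the weld-bot | the upper station: the grip-bot, the pack-bot]
4. Keeper goes back to the lower station alone.  [the lower station: the cut-bot, the haul-bot, the lift-bot, the weld-bot | the upper station: the grip-bot, the pack-bot]
5. Keeper goes to the upper station with the lift-bot.  [the lower station: the cut-bot, the haul-bot, the weld-bot | the upper station: the grip-bot, the lift-bot, the pack-bot]
6. Keeper goes back to the lower station alone.  [the lower station: the cut-bot, the haul-bot, the weld-bot | the upper station: the grip-bot, the lift-bot, the pack-bot]
7. Keeper goes to the upper station with the haul-bot.  [the lower station: the cut-bot, the weld-bot | the upper station: the grip-bot, the haul-bot, the lift-bot, the pack-bot]
8. Keeper goes back to the lower station with the grip-bot.  [the lower station: the cut-bot, the grip-bot, the weld-bot | the upper station: the haul-bot, the lift-bot, the pack-bot]
9. Keeper goes to the upper station with the weld-bot.  [the lower station: the cut-bot, the grip-bot | the upper station: the haul-bot, the lift-bot, the pack-bot, the weld-bot]
10. Keeper goes back to the lower station alone.  [the lower station: the cut-bot, the grip-bot | the upper station: the haul-bot, the lift-bot, the pack-bot, the weld-bot]
11. Keeper goes to the upper station with the cut-bot.  [the lower station: the grip-bot | the upper station: the cut-bot, the haul-bot, the lift-bot, the pack-bot, the weld-bot]
12. Keeper goes back to the lower station alone.  [the lower station: the grip-bot | the upper station: the cut-bot, the haul-bot, the lift-bot, the pack-bot, the weld-bot]
13. Keeper goes to the upper station with the grip-bot.  [the lower station: — | the upper station: the cut-bot, the grip-bot, the haul-bot, the lift-bot, the pack-bot, the weld-bot]

13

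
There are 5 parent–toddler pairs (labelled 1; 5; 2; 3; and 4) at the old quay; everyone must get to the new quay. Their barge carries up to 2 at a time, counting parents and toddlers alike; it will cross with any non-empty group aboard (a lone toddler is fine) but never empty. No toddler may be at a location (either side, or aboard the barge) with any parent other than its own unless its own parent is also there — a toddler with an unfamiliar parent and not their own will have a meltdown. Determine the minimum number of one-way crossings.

impossible

Following every safe sequence of crossings from the start, the most of the 10 that can be at the new quay as the barge arrives there on crossings 1, 3, 5, 7 is 2, 3, 4, 5 respectively; the best ever achieved is 5 of 10.
From crossing 9 on, no configuration arises that was not already reachable earlier: only 82 distinct safe configurations (who is on which side, and where the barge is) can ever be reached, none of them has everyone across, and every continuation just revisits them. So no valid plan exists.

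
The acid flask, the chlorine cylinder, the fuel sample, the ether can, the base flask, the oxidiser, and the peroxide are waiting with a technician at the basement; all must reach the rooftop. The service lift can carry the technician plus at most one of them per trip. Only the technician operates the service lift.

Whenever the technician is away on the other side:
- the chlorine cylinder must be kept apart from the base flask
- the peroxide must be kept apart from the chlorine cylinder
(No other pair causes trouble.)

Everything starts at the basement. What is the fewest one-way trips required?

Counting alone: the technician can take at most 1 across per trip to the rooftop, so moving all 7 needs at least 7 loaded trips out, with a return between consecutive ones — at least 13 crossings.
The safety rule pushes this higher. Following every safe sequence of crossings, the most of the 7 that can be at the rooftop as the service lift arrives there on crossing 13 is 6 — never all 7.
So no plan with fewer than 15 crossings exists, and this one achieves 15:
1. Technician goes to the rooftop with the chlorine cylinder.  [the basement: the acid flask, the base flask, the ether can, the fuel sample, the oxidiser, the peroxide | the rooftop: the chlorine cylinder]
2. Technician goes back to the basement alone.  [the basement: the acid flask, the base flask, the ether can, the fuel sample, the oxidiser, the peroxide | the rooftop: the chlorine cylinder]
3. Technician goes to the rooftop with the acid flask.  [the basement: the base flask, the ether can, the fuel sample, the oxidiser, the peroxide | the rooftop: the acid flask, the chlorine cylinder]
4. Technician goes back to the basement alone.  [the basement: the base flask, the ether can, the fuel sample, the oxidiser, the peroxide | the rooftop: the acid flask, the chlorine cylinder]
5. Technician goes to the rooftop with the fuel sample.  [the basement: the base flask, the ether can, the oxidiser, the peroxide | the rooftop: the acid flask, the chlorine cylinder, the fuel sample]
6. Technician goes back to the basement alone.  [the basement: the base flask, the ether can, the oxidiser, the peroxide | the rooftop: the acid flask, the chlorine cylinder, the fuel sample]
7. Technician goes to the rooftop with the ether can.  [the basement: the base flask, the oxidiser, the peroxide | the rooftop: the acid flask, the chlorine cylinder, the ether can, the fuel sample]
8. Technician goes back to the basement alone.  [the basement: the base flask, the oxidiser, the peroxide | the rooftop: the acid flask, the chlorine cylinder, the ether can, the fuel sample]
9. Technician goes to the rooftop with the base flask.  [the basement: the oxidiser, the peroxide | the rooftop: the acid flask, the base flask, the chlorine cylinder, the ether can, the fuel sample]
10. Technician goes back to the basement with the chlorine cylinder.  [the basement: the chlorine cylinder, the oxidiser, the peroxide | the rooftop: the acid flask, the base flask, the ether can, the fuel sample]
11. Technician goes to the rooftop with the peroxide.  [the basement: the chlorine cylinder, the oxidiser | the rooftop: the acid flask, the base flask, the ether can, the fuel sample, the peroxide]
12. Technician goes back to the basement alone.  [the basement: the chlorine cylinder, the oxidiser | the rooftop: the acid flask, the base flask, the ether can, the fuel sample, the peroxide]
13. Technician goes to the rooftop with the oxidiser.  [the basement: the chlorine cylinder | the rooftop: the acid flask, the base flask, the ether can, the fuel sample, the oxidiser, the peroxide]
14. Technician goes back to the basement alone.  [the basement: the chlorine cylinder | the rooftop: the acid flask, the base flask, the ether can, the fuel sample, the oxidiser, the peroxide]
15. Technician goes to the rooftop with the chlorine cylinder.  [the basement: — | the rooftop: the acid flask, the base flask, the chlorine cylinder, the ether can, the fuel sample, the oxidiser, the peroxide]

15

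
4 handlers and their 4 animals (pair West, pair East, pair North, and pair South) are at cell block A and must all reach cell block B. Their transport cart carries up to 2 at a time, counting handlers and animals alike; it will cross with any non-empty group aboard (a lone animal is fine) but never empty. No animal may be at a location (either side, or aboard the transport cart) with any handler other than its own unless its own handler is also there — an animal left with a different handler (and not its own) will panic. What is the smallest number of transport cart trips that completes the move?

Following every safe sequence of crossings from the start, the most of the 8 that can be at cell block B as the transport cart arrives there on crossings 1, 3, 5 is 2, 3, 4 respectively; the best ever achieved is 4 of 8.
From crossing 7 on, no configuration arises that was not already reachable earlier: only 44 distinct safe configurations (who is on which side, and where the transport cart is) can ever be reached, none of them has everyone across, and every continuation just revisits them. So no valid plan exists.

impossible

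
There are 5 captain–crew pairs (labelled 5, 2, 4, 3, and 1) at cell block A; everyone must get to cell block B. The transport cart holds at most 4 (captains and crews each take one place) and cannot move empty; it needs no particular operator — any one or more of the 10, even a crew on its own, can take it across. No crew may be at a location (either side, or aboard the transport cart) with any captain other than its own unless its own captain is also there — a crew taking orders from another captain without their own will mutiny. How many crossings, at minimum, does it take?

Counting alone: each trip to cell block B takes at most 4 across and each return brings at least 1 back, so after t trips out (and t−1 returns) at most 4t − (t−1) of the 10 are across; that first reaches 10 at t = 3, so at least 5 crossings are needed.
The safety rule pushes this higher. Following every safe sequence of crossings, the most of the 10 that can be at cell block B as the transport cart arrives there on crossing 5 is 9 — never all 10.
So no plan with fewer than 7 crossings exists, and this one achieves 7:
1. captain 5 and crew 5 cross → cell block B.
2. captain 5 crosses ← cell block A.
3. crew 1, crew 2, crew 3, and crew 4 cross → cell block B.
4. crew 5 crosses ← cell block A.
5. captain 1, captain 2, captain 3, and captain 4 cross → cell block B.
6. captain 2 and crew 2 cross ← cell block A.
7. captain 2, captain 5, crew 2, and crew 5 cross → cell block B.

7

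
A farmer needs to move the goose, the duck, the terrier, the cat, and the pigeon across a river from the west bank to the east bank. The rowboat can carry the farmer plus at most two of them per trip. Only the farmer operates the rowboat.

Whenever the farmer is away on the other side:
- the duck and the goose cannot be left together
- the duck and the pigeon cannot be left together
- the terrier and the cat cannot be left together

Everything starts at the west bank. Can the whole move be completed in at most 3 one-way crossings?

No

Counting alone: the farmer can take at most 2 across per trip to the east bank, so moving all 5 needs at least 3 loaded trips out, with a return between consecutive ones — at least 5 crossings.
Since 3 < 5, 3 crossings cannot be enough. (The shortest complete plan in fact takes 5:)
1. Farmer goes to the east bank with the duck and the terrier.
2. Farmer goes back to the west bank alone.
3. Farmer goes to the east bank with the goose and the pigeon.
4. Farmer goes back to the west bank with the duck.
5. Farmer goes to the east bank with the cat and the duck.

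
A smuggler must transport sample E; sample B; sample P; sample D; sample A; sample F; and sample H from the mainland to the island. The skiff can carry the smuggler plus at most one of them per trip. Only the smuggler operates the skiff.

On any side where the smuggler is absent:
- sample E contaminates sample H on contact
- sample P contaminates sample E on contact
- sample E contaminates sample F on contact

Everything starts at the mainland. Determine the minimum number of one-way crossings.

Following every safe sequence of crossings from the start, the most of the 7 that can be at the island as the skiff arrives there on crossings 1, 3, 5, 7, 9 is 1, 2, 3, 4, 5 respectively; the best ever achieved is 5 of 7.
From crossing 11 on, no configuration arises that was not already reachable earlier: only 72 distinct safe configurations (who is on which side, and where the skiff is) can ever be reached, none of them has everyone across, and every continuation just revisits them. So no valid plan exists.

impossible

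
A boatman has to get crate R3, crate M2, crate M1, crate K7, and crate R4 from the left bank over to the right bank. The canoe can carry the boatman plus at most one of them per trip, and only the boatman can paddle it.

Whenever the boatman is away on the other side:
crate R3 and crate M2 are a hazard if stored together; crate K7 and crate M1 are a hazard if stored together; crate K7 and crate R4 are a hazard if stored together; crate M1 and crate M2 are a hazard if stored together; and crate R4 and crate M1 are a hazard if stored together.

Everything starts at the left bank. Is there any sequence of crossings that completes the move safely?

Whatever the first load, the items left behind include a forbidden pair without the boatman. No opening move is safe, so no plan exists.

No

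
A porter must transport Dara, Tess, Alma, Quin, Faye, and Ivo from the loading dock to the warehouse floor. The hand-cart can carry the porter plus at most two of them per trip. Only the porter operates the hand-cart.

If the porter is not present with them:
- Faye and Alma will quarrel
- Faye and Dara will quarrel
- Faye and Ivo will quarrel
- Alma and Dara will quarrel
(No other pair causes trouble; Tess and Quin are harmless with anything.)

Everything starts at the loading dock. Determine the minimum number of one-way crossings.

Counting alone: the porter can take at most 2 across per trip to the warehouse floor, so moving all 6 needs at least 3 loaded trips out, with a return between consecutive ones — at least 5 crossings.
The safety rule pushes this higher. Following every safe sequence of crossings, the most of the 6 that can be at the warehouse floor as the hand-cart arrives there on crossings 5, 7 is 4, 5 respectively — never all 6.
So no plan with fewer than 9 crossings exists, and this one achieves 9:
1. Porter goes to the warehouse floor with Dara and Faye.
2. Porter goes back to the loading dock with Dara.
3. Porter goes to the warehouse floor with Dara and Tess.
4. Porter goes back to the loading dock with Dara.
5. Porter goes to the warehouse floor with Dara and Quin.
6. Porter goes back to the loading dock with Dara.
7. Porter goes to the warehouse floor with Dara and Ivo.
8. Porter goes back to the loading dock with Faye.
9. Porter goes to the warehouse floor with Alma and Faye.

9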